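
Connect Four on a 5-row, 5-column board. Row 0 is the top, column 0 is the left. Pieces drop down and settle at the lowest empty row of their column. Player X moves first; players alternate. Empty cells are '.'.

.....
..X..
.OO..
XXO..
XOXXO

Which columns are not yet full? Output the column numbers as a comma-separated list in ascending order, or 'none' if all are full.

col 0: top cell = '.' → open
col 1: top cell = '.' → open
col 2: top cell = '.' → open
col 3: top cell = '.' → open
col 4: top cell = '.' → open

Answer: 0,1,2,3,4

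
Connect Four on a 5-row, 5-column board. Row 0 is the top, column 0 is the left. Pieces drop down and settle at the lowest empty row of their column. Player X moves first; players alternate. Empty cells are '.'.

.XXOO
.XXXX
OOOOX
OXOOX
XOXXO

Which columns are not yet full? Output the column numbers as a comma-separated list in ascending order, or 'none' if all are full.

Answer: 0

Derivation:
col 0: top cell = '.' → open
col 1: top cell = 'X' → FULL
col 2: top cell = 'X' → FULL
col 3: top cell = 'O' → FULL
col 4: top cell = 'O' → FULL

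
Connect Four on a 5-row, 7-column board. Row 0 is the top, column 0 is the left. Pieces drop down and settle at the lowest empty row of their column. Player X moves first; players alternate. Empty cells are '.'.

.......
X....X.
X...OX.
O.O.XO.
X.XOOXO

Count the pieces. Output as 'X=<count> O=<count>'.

X=8 O=7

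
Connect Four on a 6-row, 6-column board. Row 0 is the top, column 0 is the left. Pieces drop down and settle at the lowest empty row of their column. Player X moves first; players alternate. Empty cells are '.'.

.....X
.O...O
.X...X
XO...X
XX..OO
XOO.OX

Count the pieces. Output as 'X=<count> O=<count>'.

X=9 O=8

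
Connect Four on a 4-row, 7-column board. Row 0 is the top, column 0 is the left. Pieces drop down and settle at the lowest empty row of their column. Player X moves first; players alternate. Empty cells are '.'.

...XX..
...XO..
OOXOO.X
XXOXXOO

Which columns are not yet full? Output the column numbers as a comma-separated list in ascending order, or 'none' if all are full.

col 0: top cell = '.' → open
col 1: top cell = '.' → open
col 2: top cell = '.' → open
col 3: top cell = 'X' → FULL
col 4: top cell = 'X' → FULL
col 5: top cell = '.' → open
col 6: top cell = '.' → open

Answer: 0,1,2,5,6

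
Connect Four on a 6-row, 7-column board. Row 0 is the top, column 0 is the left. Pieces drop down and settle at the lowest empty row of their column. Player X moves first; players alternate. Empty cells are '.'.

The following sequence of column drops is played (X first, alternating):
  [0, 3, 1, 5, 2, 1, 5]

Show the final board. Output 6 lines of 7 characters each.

Move 1: X drops in col 0, lands at row 5
Move 2: O drops in col 3, lands at row 5
Move 3: X drops in col 1, lands at row 5
Move 4: O drops in col 5, lands at row 5
Move 5: X drops in col 2, lands at row 5
Move 6: O drops in col 1, lands at row 4
Move 7: X drops in col 5, lands at row 4

Answer: .......
.......
.......
.......
.O...X.
XXXO.O.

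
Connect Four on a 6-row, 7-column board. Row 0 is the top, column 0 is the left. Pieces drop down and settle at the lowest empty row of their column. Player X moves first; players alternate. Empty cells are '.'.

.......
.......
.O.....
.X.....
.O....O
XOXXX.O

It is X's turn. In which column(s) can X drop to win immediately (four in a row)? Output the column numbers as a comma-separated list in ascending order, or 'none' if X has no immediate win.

col 0: drop X → no win
col 1: drop X → no win
col 2: drop X → no win
col 3: drop X → no win
col 4: drop X → no win
col 5: drop X → WIN!
col 6: drop X → no win

Answer: 5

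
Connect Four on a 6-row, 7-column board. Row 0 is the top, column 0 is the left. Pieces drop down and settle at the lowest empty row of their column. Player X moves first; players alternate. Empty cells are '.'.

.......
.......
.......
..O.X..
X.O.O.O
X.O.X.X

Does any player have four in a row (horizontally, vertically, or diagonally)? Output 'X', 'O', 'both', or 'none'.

none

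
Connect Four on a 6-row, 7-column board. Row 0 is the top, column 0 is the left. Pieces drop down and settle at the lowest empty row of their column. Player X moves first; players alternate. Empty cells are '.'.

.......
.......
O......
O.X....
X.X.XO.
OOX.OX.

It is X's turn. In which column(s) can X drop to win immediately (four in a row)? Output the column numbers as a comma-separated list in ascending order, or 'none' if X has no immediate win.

Answer: 2

Derivation:
col 0: drop X → no win
col 1: drop X → no win
col 2: drop X → WIN!
col 3: drop X → no win
col 4: drop X → no win
col 5: drop X → no win
col 6: drop X → no win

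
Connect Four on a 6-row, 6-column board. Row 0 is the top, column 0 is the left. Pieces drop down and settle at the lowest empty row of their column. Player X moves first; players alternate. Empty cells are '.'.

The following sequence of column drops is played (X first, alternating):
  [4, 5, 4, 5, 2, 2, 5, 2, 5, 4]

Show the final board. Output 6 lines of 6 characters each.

Answer: ......
......
.....X
..O.OX
..O.XO
..X.XO

Derivation:
Move 1: X drops in col 4, lands at row 5
Move 2: O drops in col 5, lands at row 5
Move 3: X drops in col 4, lands at row 4
Move 4: O drops in col 5, lands at row 4
Move 5: X drops in col 2, lands at row 5
Move 6: O drops in col 2, lands at row 4
Move 7: X drops in col 5, lands at row 3
Move 8: O drops in col 2, lands at row 3
Move 9: X drops in col 5, lands at row 2
Move 10: O drops in col 4, lands at row 3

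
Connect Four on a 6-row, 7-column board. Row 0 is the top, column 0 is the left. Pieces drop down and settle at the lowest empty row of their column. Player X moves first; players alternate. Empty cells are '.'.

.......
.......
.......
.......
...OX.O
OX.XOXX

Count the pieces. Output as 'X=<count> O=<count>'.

X=5 O=4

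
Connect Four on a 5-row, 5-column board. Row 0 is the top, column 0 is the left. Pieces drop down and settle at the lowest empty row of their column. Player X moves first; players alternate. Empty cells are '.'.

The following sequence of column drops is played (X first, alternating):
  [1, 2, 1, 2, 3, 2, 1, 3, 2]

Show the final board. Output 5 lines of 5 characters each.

Answer: .....
..X..
.XO..
.XOO.
.XOX.

Derivation:
Move 1: X drops in col 1, lands at row 4
Move 2: O drops in col 2, lands at row 4
Move 3: X drops in col 1, lands at row 3
Move 4: O drops in col 2, lands at row 3
Move 5: X drops in col 3, lands at row 4
Move 6: O drops in col 2, lands at row 2
Move 7: X drops in col 1, lands at row 2
Move 8: O drops in col 3, lands at row 3
Move 9: X drops in col 2, lands at row 1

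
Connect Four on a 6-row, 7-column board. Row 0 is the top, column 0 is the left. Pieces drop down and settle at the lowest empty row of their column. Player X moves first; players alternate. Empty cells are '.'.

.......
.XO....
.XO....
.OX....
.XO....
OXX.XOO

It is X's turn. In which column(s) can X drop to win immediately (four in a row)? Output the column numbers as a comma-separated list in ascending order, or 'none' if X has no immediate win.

col 0: drop X → no win
col 1: drop X → no win
col 2: drop X → no win
col 3: drop X → WIN!
col 4: drop X → no win
col 5: drop X → no win
col 6: drop X → no win

Answer: 3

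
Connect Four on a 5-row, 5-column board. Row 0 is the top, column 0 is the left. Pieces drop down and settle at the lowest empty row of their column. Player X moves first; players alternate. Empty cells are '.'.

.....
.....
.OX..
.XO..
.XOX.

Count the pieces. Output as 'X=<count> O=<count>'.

X=4 O=3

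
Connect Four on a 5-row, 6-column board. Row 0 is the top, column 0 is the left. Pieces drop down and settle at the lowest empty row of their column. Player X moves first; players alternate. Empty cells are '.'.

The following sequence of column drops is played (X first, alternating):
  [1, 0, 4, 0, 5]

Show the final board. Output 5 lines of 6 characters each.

Answer: ......
......
......
O.....
OX..XX

Derivation:
Move 1: X drops in col 1, lands at row 4
Move 2: O drops in col 0, lands at row 4
Move 3: X drops in col 4, lands at row 4
Move 4: O drops in col 0, lands at row 3
Move 5: X drops in col 5, lands at row 4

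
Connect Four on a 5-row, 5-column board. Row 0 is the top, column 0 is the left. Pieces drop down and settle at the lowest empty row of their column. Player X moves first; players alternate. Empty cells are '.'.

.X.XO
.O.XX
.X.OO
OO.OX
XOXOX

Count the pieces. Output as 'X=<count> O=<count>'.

X=9 O=9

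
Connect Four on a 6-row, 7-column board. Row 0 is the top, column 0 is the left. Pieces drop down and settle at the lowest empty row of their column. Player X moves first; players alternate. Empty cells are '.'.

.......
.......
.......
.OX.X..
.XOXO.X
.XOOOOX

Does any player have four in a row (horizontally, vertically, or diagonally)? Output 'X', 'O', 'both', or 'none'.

O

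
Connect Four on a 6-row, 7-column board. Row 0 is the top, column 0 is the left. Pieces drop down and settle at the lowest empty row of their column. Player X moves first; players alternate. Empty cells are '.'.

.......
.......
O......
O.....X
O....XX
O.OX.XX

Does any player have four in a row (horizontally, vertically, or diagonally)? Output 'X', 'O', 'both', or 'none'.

O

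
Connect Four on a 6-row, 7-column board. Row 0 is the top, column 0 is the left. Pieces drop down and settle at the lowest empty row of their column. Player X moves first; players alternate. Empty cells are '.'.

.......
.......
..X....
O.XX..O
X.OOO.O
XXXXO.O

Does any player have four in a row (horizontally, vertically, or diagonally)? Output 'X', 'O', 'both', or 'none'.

X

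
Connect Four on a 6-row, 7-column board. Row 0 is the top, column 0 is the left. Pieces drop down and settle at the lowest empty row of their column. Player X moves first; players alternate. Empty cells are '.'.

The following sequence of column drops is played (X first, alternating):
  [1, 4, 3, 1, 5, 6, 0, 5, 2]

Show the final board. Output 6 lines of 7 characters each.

Answer: .......
.......
.......
.......
.O...O.
XXXXOXO

Derivation:
Move 1: X drops in col 1, lands at row 5
Move 2: O drops in col 4, lands at row 5
Move 3: X drops in col 3, lands at row 5
Move 4: O drops in col 1, lands at row 4
Move 5: X drops in col 5, lands at row 5
Move 6: O drops in col 6, lands at row 5
Move 7: X drops in col 0, lands at row 5
Move 8: O drops in col 5, lands at row 4
Move 9: X drops in col 2, lands at row 5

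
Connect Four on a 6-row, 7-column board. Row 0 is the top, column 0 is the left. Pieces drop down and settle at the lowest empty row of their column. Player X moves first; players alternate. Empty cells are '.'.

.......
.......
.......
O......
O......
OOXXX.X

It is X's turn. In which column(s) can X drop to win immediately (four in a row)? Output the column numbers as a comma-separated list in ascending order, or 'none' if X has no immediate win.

col 0: drop X → no win
col 1: drop X → no win
col 2: drop X → no win
col 3: drop X → no win
col 4: drop X → no win
col 5: drop X → WIN!
col 6: drop X → no win

Answer: 5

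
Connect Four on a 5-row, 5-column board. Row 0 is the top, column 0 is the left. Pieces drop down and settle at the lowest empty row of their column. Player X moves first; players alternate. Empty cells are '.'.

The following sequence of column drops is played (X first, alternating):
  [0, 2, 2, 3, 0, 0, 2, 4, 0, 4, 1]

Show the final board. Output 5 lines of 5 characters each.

Answer: .....
X....
O.X..
X.X.O
XXOOO

Derivation:
Move 1: X drops in col 0, lands at row 4
Move 2: O drops in col 2, lands at row 4
Move 3: X drops in col 2, lands at row 3
Move 4: O drops in col 3, lands at row 4
Move 5: X drops in col 0, lands at row 3
Move 6: O drops in col 0, lands at row 2
Move 7: X drops in col 2, lands at row 2
Move 8: O drops in col 4, lands at row 4
Move 9: X drops in col 0, lands at row 1
Move 10: O drops in col 4, lands at row 3
Move 11: X drops in col 1, lands at row 4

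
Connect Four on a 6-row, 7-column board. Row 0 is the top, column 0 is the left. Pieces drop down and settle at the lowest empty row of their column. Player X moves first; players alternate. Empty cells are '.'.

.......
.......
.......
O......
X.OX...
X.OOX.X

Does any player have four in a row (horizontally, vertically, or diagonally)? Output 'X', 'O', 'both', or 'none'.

none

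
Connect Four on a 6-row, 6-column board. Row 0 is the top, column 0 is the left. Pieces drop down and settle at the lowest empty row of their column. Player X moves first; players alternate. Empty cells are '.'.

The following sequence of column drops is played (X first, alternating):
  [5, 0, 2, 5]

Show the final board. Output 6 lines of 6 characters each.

Move 1: X drops in col 5, lands at row 5
Move 2: O drops in col 0, lands at row 5
Move 3: X drops in col 2, lands at row 5
Move 4: O drops in col 5, lands at row 4

Answer: ......
......
......
......
.....O
O.X..X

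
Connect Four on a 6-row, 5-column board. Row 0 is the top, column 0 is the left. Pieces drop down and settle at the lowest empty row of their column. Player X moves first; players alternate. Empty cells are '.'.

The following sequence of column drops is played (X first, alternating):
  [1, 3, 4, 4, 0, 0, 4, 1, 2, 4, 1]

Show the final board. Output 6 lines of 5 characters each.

Answer: .....
.....
....O
.X..X
OO..O
XXXOX

Derivation:
Move 1: X drops in col 1, lands at row 5
Move 2: O drops in col 3, lands at row 5
Move 3: X drops in col 4, lands at row 5
Move 4: O drops in col 4, lands at row 4
Move 5: X drops in col 0, lands at row 5
Move 6: O drops in col 0, lands at row 4
Move 7: X drops in col 4, lands at row 3
Move 8: O drops in col 1, lands at row 4
Move 9: X drops in col 2, lands at row 5
Move 10: O drops in col 4, lands at row 2
Move 11: X drops in col 1, lands at row 3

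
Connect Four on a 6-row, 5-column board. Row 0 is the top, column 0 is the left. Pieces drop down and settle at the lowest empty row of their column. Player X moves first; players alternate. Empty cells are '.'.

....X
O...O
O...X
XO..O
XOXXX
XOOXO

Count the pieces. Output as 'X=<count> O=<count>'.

X=9 O=9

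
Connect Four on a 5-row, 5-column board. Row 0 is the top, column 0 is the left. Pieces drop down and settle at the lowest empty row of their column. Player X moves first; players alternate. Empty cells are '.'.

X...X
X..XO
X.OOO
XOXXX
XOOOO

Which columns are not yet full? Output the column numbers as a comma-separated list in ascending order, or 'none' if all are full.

Answer: 1,2,3

Derivation:
col 0: top cell = 'X' → FULL
col 1: top cell = '.' → open
col 2: top cell = '.' → open
col 3: top cell = '.' → open
col 4: top cell = 'X' → FULL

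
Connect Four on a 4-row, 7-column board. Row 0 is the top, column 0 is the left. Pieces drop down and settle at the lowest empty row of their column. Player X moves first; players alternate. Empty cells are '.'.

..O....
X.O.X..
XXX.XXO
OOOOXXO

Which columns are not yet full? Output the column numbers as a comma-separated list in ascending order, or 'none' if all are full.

Answer: 0,1,3,4,5,6

Derivation:
col 0: top cell = '.' → open
col 1: top cell = '.' → open
col 2: top cell = 'O' → FULL
col 3: top cell = '.' → open
col 4: top cell = '.' → open
col 5: top cell = '.' → open
col 6: top cell = '.' → open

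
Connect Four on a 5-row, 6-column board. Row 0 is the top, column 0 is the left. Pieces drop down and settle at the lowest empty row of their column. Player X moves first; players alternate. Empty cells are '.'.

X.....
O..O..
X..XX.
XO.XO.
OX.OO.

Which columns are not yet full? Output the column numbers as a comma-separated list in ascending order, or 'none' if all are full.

Answer: 1,2,3,4,5

Derivation:
col 0: top cell = 'X' → FULL
col 1: top cell = '.' → open
col 2: top cell = '.' → open
col 3: top cell = '.' → open
col 4: top cell = '.' → open
col 5: top cell = '.' → open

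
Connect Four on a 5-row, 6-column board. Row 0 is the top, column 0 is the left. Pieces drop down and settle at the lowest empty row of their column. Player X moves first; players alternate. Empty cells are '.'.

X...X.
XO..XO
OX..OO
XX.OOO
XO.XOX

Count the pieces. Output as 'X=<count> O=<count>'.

X=10 O=10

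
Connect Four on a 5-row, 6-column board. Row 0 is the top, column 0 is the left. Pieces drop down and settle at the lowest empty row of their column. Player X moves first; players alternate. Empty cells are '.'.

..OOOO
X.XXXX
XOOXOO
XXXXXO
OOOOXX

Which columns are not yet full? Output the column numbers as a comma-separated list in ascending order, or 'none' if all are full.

col 0: top cell = '.' → open
col 1: top cell = '.' → open
col 2: top cell = 'O' → FULL
col 3: top cell = 'O' → FULL
col 4: top cell = 'O' → FULL
col 5: top cell = 'O' → FULL

Answer: 0,1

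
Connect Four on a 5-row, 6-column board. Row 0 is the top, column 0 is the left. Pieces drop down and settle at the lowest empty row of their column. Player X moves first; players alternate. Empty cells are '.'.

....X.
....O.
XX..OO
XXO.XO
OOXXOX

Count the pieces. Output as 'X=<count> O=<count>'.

X=9 O=8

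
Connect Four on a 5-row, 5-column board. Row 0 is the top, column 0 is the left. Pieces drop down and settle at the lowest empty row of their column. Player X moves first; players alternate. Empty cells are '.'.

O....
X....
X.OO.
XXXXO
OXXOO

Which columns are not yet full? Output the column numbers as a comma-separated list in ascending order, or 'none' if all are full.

col 0: top cell = 'O' → FULL
col 1: top cell = '.' → open
col 2: top cell = '.' → open
col 3: top cell = '.' → open
col 4: top cell = '.' → open

Answer: 1,2,3,4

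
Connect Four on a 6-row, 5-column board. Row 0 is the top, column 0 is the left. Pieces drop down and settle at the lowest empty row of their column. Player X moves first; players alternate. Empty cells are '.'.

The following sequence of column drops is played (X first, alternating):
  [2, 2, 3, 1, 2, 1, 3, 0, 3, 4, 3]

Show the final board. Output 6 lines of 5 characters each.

Move 1: X drops in col 2, lands at row 5
Move 2: O drops in col 2, lands at row 4
Move 3: X drops in col 3, lands at row 5
Move 4: O drops in col 1, lands at row 5
Move 5: X drops in col 2, lands at row 3
Move 6: O drops in col 1, lands at row 4
Move 7: X drops in col 3, lands at row 4
Move 8: O drops in col 0, lands at row 5
Move 9: X drops in col 3, lands at row 3
Move 10: O drops in col 4, lands at row 5
Move 11: X drops in col 3, lands at row 2

Answer: .....
.....
...X.
..XX.
.OOX.
OOXXO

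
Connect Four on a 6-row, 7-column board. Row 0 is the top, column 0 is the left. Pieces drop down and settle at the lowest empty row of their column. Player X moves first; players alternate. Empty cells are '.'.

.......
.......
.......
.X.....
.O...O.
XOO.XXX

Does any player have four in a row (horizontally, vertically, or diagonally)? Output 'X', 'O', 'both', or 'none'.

none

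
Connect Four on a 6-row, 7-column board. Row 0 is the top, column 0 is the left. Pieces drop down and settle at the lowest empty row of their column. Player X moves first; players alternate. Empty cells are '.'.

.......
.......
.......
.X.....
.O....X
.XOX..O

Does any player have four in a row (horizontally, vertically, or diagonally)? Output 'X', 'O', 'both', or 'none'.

none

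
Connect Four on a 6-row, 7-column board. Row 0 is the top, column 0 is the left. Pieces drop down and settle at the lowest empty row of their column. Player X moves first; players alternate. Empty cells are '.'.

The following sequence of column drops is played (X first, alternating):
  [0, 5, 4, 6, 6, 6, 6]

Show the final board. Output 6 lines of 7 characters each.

Move 1: X drops in col 0, lands at row 5
Move 2: O drops in col 5, lands at row 5
Move 3: X drops in col 4, lands at row 5
Move 4: O drops in col 6, lands at row 5
Move 5: X drops in col 6, lands at row 4
Move 6: O drops in col 6, lands at row 3
Move 7: X drops in col 6, lands at row 2

Answer: .......
.......
......X
......O
......X
X...XOO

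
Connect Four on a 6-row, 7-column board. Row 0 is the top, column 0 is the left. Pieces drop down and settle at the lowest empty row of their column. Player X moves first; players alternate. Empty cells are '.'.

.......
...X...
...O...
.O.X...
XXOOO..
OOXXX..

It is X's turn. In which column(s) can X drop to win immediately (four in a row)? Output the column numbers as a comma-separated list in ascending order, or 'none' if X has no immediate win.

col 0: drop X → no win
col 1: drop X → no win
col 2: drop X → no win
col 3: drop X → no win
col 4: drop X → no win
col 5: drop X → WIN!
col 6: drop X → no win

Answer: 5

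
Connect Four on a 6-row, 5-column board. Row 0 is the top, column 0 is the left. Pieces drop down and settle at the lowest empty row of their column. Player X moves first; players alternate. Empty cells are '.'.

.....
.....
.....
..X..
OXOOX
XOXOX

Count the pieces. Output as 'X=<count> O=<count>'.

X=6 O=5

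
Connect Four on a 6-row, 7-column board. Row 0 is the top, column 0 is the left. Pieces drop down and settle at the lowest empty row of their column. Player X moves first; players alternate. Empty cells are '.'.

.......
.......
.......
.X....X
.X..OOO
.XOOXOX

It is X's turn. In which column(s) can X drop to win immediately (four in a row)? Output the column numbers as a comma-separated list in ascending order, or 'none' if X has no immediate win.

col 0: drop X → no win
col 1: drop X → WIN!
col 2: drop X → no win
col 3: drop X → no win
col 4: drop X → no win
col 5: drop X → no win
col 6: drop X → no win

Answer: 1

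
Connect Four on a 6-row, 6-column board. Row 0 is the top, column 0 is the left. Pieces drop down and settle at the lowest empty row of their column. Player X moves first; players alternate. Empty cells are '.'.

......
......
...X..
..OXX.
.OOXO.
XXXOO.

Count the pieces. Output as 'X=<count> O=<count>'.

X=7 O=6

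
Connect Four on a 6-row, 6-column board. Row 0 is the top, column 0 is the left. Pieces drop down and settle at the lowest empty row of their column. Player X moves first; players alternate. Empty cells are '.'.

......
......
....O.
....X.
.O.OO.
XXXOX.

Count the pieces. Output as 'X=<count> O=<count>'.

X=5 O=5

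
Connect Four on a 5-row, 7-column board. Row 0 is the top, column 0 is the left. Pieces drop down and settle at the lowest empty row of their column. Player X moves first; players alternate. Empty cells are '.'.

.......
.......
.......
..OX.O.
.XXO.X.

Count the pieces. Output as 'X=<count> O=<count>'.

X=4 O=3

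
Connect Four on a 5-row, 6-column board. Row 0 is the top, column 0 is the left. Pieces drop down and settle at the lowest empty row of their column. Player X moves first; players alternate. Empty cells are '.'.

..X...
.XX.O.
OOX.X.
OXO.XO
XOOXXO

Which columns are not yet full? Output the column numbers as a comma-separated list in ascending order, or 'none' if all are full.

Answer: 0,1,3,4,5

Derivation:
col 0: top cell = '.' → open
col 1: top cell = '.' → open
col 2: top cell = 'X' → FULL
col 3: top cell = '.' → open
col 4: top cell = '.' → open
col 5: top cell = '.' → open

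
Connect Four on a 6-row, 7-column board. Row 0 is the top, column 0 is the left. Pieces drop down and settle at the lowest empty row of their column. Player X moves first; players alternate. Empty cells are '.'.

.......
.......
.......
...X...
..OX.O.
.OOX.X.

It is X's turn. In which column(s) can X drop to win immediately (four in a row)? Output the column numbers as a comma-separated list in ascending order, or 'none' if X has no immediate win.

col 0: drop X → no win
col 1: drop X → no win
col 2: drop X → no win
col 3: drop X → WIN!
col 4: drop X → no win
col 5: drop X → no win
col 6: drop X → no win

Answer: 3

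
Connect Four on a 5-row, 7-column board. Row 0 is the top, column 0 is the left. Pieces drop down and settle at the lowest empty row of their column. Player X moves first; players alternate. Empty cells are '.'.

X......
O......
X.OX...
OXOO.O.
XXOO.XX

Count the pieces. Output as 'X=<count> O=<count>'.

X=8 O=8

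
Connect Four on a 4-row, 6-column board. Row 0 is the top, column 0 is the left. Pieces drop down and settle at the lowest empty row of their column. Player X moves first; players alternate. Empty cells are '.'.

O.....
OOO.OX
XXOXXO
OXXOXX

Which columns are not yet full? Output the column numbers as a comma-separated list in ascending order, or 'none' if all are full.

col 0: top cell = 'O' → FULL
col 1: top cell = '.' → open
col 2: top cell = '.' → open
col 3: top cell = '.' → open
col 4: top cell = '.' → open
col 5: top cell = '.' → open

Answer: 1,2,3,4,5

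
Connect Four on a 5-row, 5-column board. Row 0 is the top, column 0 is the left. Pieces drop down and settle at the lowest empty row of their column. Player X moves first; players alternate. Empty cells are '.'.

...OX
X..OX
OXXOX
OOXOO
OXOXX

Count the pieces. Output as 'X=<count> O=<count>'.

X=10 O=10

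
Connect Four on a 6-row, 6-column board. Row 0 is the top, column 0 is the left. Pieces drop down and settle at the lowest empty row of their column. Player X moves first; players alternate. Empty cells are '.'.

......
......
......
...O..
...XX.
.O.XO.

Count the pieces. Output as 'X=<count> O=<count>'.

X=3 O=3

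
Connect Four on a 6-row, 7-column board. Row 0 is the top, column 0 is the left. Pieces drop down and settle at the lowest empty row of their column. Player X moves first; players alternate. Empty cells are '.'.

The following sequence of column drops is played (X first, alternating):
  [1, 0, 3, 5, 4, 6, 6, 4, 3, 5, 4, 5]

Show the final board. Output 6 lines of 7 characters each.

Move 1: X drops in col 1, lands at row 5
Move 2: O drops in col 0, lands at row 5
Move 3: X drops in col 3, lands at row 5
Move 4: O drops in col 5, lands at row 5
Move 5: X drops in col 4, lands at row 5
Move 6: O drops in col 6, lands at row 5
Move 7: X drops in col 6, lands at row 4
Move 8: O drops in col 4, lands at row 4
Move 9: X drops in col 3, lands at row 4
Move 10: O drops in col 5, lands at row 4
Move 11: X drops in col 4, lands at row 3
Move 12: O drops in col 5, lands at row 3

Answer: .......
.......
.......
....XO.
...XOOX
OX.XXOO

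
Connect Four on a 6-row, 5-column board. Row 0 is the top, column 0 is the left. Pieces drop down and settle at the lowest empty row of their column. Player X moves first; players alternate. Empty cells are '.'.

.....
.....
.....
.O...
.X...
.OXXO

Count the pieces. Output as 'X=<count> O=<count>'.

X=3 O=3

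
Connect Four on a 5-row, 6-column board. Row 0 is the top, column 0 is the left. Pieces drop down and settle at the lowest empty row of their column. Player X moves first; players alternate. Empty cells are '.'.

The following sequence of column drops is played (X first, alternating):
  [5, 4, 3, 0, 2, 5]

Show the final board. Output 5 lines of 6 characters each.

Move 1: X drops in col 5, lands at row 4
Move 2: O drops in col 4, lands at row 4
Move 3: X drops in col 3, lands at row 4
Move 4: O drops in col 0, lands at row 4
Move 5: X drops in col 2, lands at row 4
Move 6: O drops in col 5, lands at row 3

Answer: ......
......
......
.....O
O.XXOX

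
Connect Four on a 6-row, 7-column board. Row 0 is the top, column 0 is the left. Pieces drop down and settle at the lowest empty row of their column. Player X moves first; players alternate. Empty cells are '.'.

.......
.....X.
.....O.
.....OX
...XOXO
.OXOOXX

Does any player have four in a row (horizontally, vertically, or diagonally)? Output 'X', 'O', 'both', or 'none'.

none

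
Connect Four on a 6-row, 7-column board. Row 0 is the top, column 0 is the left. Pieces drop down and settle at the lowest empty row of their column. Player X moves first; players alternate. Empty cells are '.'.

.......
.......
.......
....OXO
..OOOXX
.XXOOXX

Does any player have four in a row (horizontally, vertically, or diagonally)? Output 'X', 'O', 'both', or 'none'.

none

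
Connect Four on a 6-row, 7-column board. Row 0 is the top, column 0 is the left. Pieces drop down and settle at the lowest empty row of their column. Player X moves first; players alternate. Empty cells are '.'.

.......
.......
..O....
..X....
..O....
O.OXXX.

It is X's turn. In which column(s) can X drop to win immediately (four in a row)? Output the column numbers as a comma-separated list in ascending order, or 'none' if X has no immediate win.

col 0: drop X → no win
col 1: drop X → no win
col 2: drop X → no win
col 3: drop X → no win
col 4: drop X → no win
col 5: drop X → no win
col 6: drop X → WIN!

Answer: 6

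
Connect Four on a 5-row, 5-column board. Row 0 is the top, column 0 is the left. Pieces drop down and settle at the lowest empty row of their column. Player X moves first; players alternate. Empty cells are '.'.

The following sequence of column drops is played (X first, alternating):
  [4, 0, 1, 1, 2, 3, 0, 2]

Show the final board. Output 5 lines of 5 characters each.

Move 1: X drops in col 4, lands at row 4
Move 2: O drops in col 0, lands at row 4
Move 3: X drops in col 1, lands at row 4
Move 4: O drops in col 1, lands at row 3
Move 5: X drops in col 2, lands at row 4
Move 6: O drops in col 3, lands at row 4
Move 7: X drops in col 0, lands at row 3
Move 8: O drops in col 2, lands at row 3

Answer: .....
.....
.....
XOO..
OXXOX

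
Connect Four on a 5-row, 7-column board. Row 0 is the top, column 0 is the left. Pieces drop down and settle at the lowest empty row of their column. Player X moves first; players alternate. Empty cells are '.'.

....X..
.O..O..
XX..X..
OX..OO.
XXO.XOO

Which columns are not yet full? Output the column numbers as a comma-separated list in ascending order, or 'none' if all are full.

Answer: 0,1,2,3,5,6

Derivation:
col 0: top cell = '.' → open
col 1: top cell = '.' → open
col 2: top cell = '.' → open
col 3: top cell = '.' → open
col 4: top cell = 'X' → FULL
col 5: top cell = '.' → open
col 6: top cell = '.' → open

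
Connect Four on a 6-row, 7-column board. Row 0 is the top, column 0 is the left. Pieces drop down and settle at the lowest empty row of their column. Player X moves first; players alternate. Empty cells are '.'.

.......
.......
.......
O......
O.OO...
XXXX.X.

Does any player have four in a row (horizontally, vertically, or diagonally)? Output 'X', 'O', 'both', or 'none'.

X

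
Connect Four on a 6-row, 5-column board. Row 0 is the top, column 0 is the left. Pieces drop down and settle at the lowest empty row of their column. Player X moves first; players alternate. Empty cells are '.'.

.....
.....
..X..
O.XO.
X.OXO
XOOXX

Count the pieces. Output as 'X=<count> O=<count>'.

X=7 O=6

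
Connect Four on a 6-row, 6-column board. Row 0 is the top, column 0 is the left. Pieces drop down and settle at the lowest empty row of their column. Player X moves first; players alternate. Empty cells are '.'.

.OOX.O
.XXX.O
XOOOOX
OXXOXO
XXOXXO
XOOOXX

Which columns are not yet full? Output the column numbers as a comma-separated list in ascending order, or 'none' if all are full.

Answer: 0,4

Derivation:
col 0: top cell = '.' → open
col 1: top cell = 'O' → FULL
col 2: top cell = 'O' → FULL
col 3: top cell = 'X' → FULL
col 4: top cell = '.' → open
col 5: top cell = 'O' → FULL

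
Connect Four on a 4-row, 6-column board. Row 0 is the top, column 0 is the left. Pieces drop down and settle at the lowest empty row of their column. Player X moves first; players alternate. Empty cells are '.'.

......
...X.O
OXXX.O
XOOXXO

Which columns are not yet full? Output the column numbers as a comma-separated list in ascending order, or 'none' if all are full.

Answer: 0,1,2,3,4,5

Derivation:
col 0: top cell = '.' → open
col 1: top cell = '.' → open
col 2: top cell = '.' → open
col 3: top cell = '.' → open
col 4: top cell = '.' → open
col 5: top cell = '.' → open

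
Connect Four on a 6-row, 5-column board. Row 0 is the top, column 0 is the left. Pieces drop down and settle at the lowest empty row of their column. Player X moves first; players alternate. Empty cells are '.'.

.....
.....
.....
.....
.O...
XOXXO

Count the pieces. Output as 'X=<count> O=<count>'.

X=3 O=3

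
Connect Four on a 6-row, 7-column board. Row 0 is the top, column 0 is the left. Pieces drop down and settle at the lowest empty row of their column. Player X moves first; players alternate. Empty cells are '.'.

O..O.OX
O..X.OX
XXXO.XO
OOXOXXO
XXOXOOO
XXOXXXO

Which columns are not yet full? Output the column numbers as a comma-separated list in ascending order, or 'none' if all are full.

col 0: top cell = 'O' → FULL
col 1: top cell = '.' → open
col 2: top cell = '.' → open
col 3: top cell = 'O' → FULL
col 4: top cell = '.' → open
col 5: top cell = 'O' → FULL
col 6: top cell = 'X' → FULL

Answer: 1,2,4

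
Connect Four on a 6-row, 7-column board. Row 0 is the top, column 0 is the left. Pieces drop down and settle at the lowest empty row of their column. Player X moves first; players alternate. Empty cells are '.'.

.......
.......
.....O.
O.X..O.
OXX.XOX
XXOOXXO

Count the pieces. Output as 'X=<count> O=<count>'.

X=9 O=8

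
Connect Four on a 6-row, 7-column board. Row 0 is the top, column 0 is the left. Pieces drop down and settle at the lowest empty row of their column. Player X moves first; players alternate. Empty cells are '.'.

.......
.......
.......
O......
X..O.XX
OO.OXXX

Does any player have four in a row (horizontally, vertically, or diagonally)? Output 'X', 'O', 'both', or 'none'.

none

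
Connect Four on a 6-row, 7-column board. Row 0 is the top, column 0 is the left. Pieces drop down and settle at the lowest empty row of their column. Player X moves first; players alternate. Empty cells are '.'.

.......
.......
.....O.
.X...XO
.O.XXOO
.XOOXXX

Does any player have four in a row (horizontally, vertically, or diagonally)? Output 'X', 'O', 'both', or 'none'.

none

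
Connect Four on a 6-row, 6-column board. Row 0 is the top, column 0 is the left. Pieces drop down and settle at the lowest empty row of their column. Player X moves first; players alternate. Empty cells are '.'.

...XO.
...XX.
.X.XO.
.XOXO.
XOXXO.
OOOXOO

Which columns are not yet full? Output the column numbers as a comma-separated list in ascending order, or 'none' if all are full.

col 0: top cell = '.' → open
col 1: top cell = '.' → open
col 2: top cell = '.' → open
col 3: top cell = 'X' → FULL
col 4: top cell = 'O' → FULL
col 5: top cell = '.' → open

Answer: 0,1,2,5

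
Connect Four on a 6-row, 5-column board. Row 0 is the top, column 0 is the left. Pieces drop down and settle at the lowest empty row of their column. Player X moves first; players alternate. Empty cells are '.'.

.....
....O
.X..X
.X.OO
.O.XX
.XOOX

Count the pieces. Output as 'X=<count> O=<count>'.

X=7 O=6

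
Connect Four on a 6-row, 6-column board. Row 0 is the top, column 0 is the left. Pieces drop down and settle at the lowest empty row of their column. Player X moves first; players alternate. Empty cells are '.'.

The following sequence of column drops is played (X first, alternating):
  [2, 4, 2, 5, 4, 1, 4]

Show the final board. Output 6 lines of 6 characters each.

Move 1: X drops in col 2, lands at row 5
Move 2: O drops in col 4, lands at row 5
Move 3: X drops in col 2, lands at row 4
Move 4: O drops in col 5, lands at row 5
Move 5: X drops in col 4, lands at row 4
Move 6: O drops in col 1, lands at row 5
Move 7: X drops in col 4, lands at row 3

Answer: ......
......
......
....X.
..X.X.
.OX.OO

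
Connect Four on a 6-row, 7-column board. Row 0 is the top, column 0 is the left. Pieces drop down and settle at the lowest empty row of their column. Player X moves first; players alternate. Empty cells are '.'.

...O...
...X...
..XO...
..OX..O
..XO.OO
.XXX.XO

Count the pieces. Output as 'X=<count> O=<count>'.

X=8 O=8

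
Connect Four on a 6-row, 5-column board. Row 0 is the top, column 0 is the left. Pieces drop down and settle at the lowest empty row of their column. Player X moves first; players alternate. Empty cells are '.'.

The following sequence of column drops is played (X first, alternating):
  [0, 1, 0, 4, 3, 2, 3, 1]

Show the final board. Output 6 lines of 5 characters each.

Move 1: X drops in col 0, lands at row 5
Move 2: O drops in col 1, lands at row 5
Move 3: X drops in col 0, lands at row 4
Move 4: O drops in col 4, lands at row 5
Move 5: X drops in col 3, lands at row 5
Move 6: O drops in col 2, lands at row 5
Move 7: X drops in col 3, lands at row 4
Move 8: O drops in col 1, lands at row 4

Answer: .....
.....
.....
.....
XO.X.
XOOXO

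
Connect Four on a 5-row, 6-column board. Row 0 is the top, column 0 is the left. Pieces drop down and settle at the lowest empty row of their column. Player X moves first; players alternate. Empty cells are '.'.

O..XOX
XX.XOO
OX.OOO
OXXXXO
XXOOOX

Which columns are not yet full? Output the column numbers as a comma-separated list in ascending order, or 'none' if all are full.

col 0: top cell = 'O' → FULL
col 1: top cell = '.' → open
col 2: top cell = '.' → open
col 3: top cell = 'X' → FULL
col 4: top cell = 'O' → FULL
col 5: top cell = 'X' → FULL

Answer: 1,2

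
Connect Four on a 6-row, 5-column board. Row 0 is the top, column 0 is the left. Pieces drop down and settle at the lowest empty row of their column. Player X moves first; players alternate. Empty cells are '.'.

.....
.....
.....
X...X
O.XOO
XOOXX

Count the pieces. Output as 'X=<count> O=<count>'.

X=6 O=5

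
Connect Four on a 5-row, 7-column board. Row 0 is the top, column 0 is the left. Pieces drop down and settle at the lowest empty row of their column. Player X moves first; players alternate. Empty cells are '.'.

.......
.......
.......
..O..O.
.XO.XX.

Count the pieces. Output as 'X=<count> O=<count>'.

X=3 O=3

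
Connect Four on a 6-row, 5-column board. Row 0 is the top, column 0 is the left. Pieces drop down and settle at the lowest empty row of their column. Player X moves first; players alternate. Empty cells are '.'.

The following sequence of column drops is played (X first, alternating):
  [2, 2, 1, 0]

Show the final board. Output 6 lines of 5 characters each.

Move 1: X drops in col 2, lands at row 5
Move 2: O drops in col 2, lands at row 4
Move 3: X drops in col 1, lands at row 5
Move 4: O drops in col 0, lands at row 5

Answer: .....
.....
.....
.....
..O..
OXX..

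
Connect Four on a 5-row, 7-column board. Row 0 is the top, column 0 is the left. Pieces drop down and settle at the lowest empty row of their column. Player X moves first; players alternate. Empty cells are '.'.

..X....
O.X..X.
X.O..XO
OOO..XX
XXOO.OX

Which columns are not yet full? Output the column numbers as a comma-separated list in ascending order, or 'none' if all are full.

col 0: top cell = '.' → open
col 1: top cell = '.' → open
col 2: top cell = 'X' → FULL
col 3: top cell = '.' → open
col 4: top cell = '.' → open
col 5: top cell = '.' → open
col 6: top cell = '.' → open

Answer: 0,1,3,4,5,6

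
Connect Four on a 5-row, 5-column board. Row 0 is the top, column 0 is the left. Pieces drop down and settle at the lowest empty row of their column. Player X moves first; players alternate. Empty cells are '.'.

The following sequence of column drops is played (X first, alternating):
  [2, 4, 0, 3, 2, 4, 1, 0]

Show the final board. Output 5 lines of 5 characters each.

Answer: .....
.....
.....
O.X.O
XXXOO

Derivation:
Move 1: X drops in col 2, lands at row 4
Move 2: O drops in col 4, lands at row 4
Move 3: X drops in col 0, lands at row 4
Move 4: O drops in col 3, lands at row 4
Move 5: X drops in col 2, lands at row 3
Move 6: O drops in col 4, lands at row 3
Move 7: X drops in col 1, lands at row 4
Move 8: O drops in col 0, lands at row 3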